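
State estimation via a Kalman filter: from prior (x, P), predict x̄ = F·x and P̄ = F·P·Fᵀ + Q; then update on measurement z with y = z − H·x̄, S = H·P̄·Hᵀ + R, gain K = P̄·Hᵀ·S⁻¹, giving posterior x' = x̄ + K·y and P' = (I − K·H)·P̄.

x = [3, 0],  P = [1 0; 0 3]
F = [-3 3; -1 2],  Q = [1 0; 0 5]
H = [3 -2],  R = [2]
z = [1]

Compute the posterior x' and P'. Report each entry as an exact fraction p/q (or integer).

x̄ = F·x = [-9, -3]
P̄ = F·P·Fᵀ + Q = [37 21; 21 18]
y = z − H·x̄ = [22]
S = H·P̄·Hᵀ + R = [155]
K = P̄·Hᵀ·S⁻¹ = [69/155; 27/155]
x' = x̄ + K·y = [123/155, 129/155]
P' = (I − K·H)·P̄ = [974/155 1392/155; 1392/155 2061/155]

x' = [123/155, 129/155]
P' = [974/155 1392/155; 1392/155 2061/155]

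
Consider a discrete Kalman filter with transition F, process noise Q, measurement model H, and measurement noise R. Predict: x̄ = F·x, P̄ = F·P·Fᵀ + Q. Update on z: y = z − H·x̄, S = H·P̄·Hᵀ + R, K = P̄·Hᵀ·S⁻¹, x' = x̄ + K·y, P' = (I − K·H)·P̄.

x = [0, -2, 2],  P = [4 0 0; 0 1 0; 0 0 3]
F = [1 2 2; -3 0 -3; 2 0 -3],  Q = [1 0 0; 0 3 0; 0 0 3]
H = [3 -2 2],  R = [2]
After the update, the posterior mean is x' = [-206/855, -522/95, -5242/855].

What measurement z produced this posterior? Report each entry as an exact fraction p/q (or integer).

z = [-2]

x̄ = F·x = [0, -6, -6]
P̄ = F·P·Fᵀ + Q = [21 -30 -10; -30 66 3; -10 3 46]
S = H·P̄·Hᵀ + R = [855]
K = P̄·Hᵀ·S⁻¹ = [103/855; -24/95; 56/855]
x' − x̄ = [-206/855, 48/95, -112/855] = K·y
y = (KᵀK)⁻¹·Kᵀ·(x' − x̄) = [-2]
z = y + H·x̄ = [-2] + [0] = [-2]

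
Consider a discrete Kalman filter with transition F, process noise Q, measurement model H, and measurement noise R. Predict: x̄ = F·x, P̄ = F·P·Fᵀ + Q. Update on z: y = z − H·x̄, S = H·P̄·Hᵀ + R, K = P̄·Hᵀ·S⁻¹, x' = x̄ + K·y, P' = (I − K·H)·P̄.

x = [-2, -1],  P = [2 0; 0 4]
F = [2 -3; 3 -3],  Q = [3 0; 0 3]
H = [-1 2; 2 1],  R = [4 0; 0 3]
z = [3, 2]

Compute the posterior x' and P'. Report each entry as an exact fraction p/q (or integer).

x̄ = F·x = [-1, -3]
P̄ = F·P·Fᵀ + Q = [47 48; 48 57]
y = z − H·x̄ = [8, 7]
S = H·P̄·Hᵀ + R = [87 164; 164 440]
K = P̄·Hᵀ·S⁻¹ = [-216/1423 2159/5692; 987/2846 2487/11384]
x' = x̄ + K·y = [2509/5692, 14841/11384]
P' = (I − K·H)·P̄ = [1641/2846 -87/5692; -87/5692 7809/11384]

x' = [2509/5692, 14841/11384]
P' = [1641/2846 -87/5692; -87/5692 7809/11384]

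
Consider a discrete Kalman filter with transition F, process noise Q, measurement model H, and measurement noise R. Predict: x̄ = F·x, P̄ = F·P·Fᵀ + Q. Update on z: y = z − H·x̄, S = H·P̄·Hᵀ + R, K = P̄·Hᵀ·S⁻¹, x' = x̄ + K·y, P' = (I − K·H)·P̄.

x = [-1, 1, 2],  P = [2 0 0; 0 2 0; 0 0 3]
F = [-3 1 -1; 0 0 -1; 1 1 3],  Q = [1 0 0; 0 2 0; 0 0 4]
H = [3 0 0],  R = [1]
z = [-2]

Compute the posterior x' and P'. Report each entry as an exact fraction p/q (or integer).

x̄ = F·x = [2, -2, 6]
P̄ = F·P·Fᵀ + Q = [24 3 -13; 3 5 -9; -13 -9 35]
y = z − H·x̄ = [-8]
S = H·P̄·Hᵀ + R = [217]
K = P̄·Hᵀ·S⁻¹ = [72/217; 9/217; -39/217]
x' = x̄ + K·y = [-142/217, -506/217, 1614/217]
P' = (I − K·H)·P̄ = [24/217 3/217 -13/217; 3/217 1004/217 -1602/217; -13/217 -1602/217 6074/217]

x' = [-142/217, -506/217, 1614/217]
P' = [24/217 3/217 -13/217; 3/217 1004/217 -1602/217; -13/217 -1602/217 6074/217]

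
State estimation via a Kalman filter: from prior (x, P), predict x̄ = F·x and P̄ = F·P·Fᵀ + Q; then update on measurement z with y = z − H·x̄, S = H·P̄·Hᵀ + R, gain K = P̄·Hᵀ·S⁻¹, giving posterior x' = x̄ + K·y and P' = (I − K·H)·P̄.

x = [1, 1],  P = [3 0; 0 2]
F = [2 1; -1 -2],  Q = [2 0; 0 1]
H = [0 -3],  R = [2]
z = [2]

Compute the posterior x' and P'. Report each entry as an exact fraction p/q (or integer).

x̄ = F·x = [3, -3]
P̄ = F·P·Fᵀ + Q = [16 -10; -10 12]
y = z − H·x̄ = [-7]
S = H·P̄·Hᵀ + R = [110]
K = P̄·Hᵀ·S⁻¹ = [3/11; -18/55]
x' = x̄ + K·y = [12/11, -39/55]
P' = (I − K·H)·P̄ = [86/11 -2/11; -2/11 12/55]

x' = [12/11, -39/55]
P' = [86/11 -2/11; -2/11 12/55]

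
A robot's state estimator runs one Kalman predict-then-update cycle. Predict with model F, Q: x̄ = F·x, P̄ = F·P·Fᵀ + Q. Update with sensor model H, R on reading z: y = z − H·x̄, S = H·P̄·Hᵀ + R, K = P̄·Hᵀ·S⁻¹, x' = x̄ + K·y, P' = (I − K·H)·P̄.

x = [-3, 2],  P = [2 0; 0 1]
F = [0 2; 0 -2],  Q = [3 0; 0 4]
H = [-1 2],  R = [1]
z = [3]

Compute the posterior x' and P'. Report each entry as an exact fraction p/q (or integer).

x' = [-1/56, 19/14]
P' = [167/56 19/14; 19/14 6/7]

x̄ = F·x = [4, -4]
P̄ = F·P·Fᵀ + Q = [7 -4; -4 8]
y = z − H·x̄ = [15]
S = H·P̄·Hᵀ + R = [56]
K = P̄·Hᵀ·S⁻¹ = [-15/56; 5/14]
x' = x̄ + K·y = [-1/56, 19/14]
P' = (I − K·H)·P̄ = [167/56 19/14; 19/14 6/7]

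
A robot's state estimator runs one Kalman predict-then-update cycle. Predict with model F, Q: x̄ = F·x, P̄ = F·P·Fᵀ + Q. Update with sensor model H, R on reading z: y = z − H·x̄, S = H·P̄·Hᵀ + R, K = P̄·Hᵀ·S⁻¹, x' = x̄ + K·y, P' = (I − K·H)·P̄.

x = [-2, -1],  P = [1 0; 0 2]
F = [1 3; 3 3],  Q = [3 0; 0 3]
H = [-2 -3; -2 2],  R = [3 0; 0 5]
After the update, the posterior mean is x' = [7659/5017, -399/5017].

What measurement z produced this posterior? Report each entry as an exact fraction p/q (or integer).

z = [-3, -3]

x̄ = F·x = [-5, -9]
P̄ = F·P·Fᵀ + Q = [22 21; 21 30]
S = H·P̄·Hᵀ + R = [613 -50; -50 45]
K = P̄·Hᵀ·S⁻¹ = [-983/5017 -6576/25085; -1008/5017 4434/25085]
x' − x̄ = [32744/5017, 44754/5017] = K·y
y = (KᵀK)⁻¹·Kᵀ·(x' − x̄) = [-40, 5]
z = y + H·x̄ = [-40, 5] + [37, -8] = [-3, -3]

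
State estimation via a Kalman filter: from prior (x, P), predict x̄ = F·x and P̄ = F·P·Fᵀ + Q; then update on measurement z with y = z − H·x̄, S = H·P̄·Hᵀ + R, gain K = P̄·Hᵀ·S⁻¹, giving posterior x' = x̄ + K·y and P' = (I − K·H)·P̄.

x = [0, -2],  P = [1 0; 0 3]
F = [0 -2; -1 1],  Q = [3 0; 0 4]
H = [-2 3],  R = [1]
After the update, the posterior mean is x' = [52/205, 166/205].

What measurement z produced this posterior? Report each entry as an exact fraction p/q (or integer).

x̄ = F·x = [4, -2]
P̄ = F·P·Fᵀ + Q = [15 -6; -6 8]
S = H·P̄·Hᵀ + R = [205]
K = P̄·Hᵀ·S⁻¹ = [-48/205; 36/205]
x' − x̄ = [-768/205, 576/205] = K·y
y = (KᵀK)⁻¹·Kᵀ·(x' − x̄) = [16]
z = y + H·x̄ = [16] + [-14] = [2]

z = [2]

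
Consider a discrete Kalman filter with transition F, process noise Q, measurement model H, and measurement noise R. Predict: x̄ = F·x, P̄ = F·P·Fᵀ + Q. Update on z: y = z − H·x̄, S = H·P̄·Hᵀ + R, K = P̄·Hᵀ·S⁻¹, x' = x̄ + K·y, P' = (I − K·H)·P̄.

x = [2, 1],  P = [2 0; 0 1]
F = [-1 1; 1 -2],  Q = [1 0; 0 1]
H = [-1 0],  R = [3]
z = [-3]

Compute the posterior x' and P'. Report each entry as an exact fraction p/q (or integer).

x̄ = F·x = [-1, 0]
P̄ = F·P·Fᵀ + Q = [4 -4; -4 7]
y = z − H·x̄ = [-4]
S = H·P̄·Hᵀ + R = [7]
K = P̄·Hᵀ·S⁻¹ = [-4/7; 4/7]
x' = x̄ + K·y = [9/7, -16/7]
P' = (I − K·H)·P̄ = [12/7 -12/7; -12/7 33/7]

x' = [9/7, -16/7]
P' = [12/7 -12/7; -12/7 33/7]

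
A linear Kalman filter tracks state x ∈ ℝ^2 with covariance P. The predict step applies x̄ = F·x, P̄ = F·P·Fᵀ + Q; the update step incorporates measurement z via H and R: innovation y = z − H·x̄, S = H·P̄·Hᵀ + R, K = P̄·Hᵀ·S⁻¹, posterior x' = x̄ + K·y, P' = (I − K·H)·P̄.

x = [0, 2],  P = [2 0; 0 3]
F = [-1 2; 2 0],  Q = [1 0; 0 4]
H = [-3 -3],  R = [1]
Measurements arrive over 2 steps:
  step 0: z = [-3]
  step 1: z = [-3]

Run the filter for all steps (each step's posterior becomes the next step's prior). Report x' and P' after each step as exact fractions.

step 0: x' = [391/172, -54/43], P' = [1491/172 -370/43; -370/43 372/43]
step 1: x' = [-51808/21619, 73214/21619], P' = [578087/21619 -573454/21619; -573454/21619 571204/21619]

step 0: x̄ = F·x = [4, 0]
step 0: P̄ = F·P·Fᵀ + Q = [15 -4; -4 12]
step 0: y = z − H·x̄ = [9]
step 0: S = H·P̄·Hᵀ + R = [172]
step 0: K = P̄·Hᵀ·S⁻¹ = [-33/172; -6/43]
step 0: x' = x̄ + K·y = [391/172, -54/43]
step 0: P' = (I − K·H)·P̄ = [1491/172 -370/43; -370/43 372/43]
step 1: x̄ = F·x = [-823/172, 391/86]
step 1: P̄ = F·P·Fᵀ + Q = [13535/172 -4451/86; -4451/86 1663/43]
step 1: y = z − H·x̄ = [-639/172]
step 1: S = H·P̄·Hᵀ + R = [21619/172]
step 1: K = P̄·Hᵀ·S⁻¹ = [-13899/21619; 6750/21619]
step 1: x' = x̄ + K·y = [-51808/21619, 73214/21619]
step 1: P' = (I − K·H)·P̄ = [578087/21619 -573454/21619; -573454/21619 571204/21619]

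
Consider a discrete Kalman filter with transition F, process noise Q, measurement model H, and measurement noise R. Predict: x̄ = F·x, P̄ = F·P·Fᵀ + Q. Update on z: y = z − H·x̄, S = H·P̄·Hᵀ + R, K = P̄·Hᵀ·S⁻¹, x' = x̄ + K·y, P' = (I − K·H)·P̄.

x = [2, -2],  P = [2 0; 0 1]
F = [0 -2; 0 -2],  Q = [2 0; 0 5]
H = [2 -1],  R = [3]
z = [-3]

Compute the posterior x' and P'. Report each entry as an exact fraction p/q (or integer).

x̄ = F·x = [4, 4]
P̄ = F·P·Fᵀ + Q = [6 4; 4 9]
y = z − H·x̄ = [-7]
S = H·P̄·Hᵀ + R = [20]
K = P̄·Hᵀ·S⁻¹ = [2/5; -1/20]
x' = x̄ + K·y = [6/5, 87/20]
P' = (I − K·H)·P̄ = [14/5 22/5; 22/5 179/20]

x' = [6/5, 87/20]
P' = [14/5 22/5; 22/5 179/20]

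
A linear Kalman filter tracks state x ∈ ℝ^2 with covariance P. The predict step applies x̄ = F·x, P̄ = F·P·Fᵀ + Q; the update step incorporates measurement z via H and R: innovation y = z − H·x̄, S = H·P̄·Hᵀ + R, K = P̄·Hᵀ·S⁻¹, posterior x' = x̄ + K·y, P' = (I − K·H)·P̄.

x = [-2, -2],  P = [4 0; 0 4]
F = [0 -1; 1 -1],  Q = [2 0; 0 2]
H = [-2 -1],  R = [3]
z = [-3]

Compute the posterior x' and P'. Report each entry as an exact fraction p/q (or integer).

x' = [90/53, -18/53]
P' = [62/53 -76/53; -76/53 206/53]

x̄ = F·x = [2, 0]
P̄ = F·P·Fᵀ + Q = [6 4; 4 10]
y = z − H·x̄ = [1]
S = H·P̄·Hᵀ + R = [53]
K = P̄·Hᵀ·S⁻¹ = [-16/53; -18/53]
x' = x̄ + K·y = [90/53, -18/53]
P' = (I − K·H)·P̄ = [62/53 -76/53; -76/53 206/53]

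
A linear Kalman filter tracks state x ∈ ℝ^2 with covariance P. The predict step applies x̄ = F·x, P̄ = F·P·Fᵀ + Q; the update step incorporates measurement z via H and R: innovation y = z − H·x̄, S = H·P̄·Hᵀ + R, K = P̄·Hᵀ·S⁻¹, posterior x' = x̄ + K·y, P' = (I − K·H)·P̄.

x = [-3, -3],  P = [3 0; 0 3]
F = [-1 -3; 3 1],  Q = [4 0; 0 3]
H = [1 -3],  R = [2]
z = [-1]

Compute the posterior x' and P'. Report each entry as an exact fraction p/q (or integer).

x' = [20/9, 1]
P' = [7250/441 262/49; 262/49 96/49]

x̄ = F·x = [12, -12]
P̄ = F·P·Fᵀ + Q = [34 -18; -18 33]
y = z − H·x̄ = [-49]
S = H·P̄·Hᵀ + R = [441]
K = P̄·Hᵀ·S⁻¹ = [88/441; -13/49]
x' = x̄ + K·y = [20/9, 1]
P' = (I − K·H)·P̄ = [7250/441 262/49; 262/49 96/49]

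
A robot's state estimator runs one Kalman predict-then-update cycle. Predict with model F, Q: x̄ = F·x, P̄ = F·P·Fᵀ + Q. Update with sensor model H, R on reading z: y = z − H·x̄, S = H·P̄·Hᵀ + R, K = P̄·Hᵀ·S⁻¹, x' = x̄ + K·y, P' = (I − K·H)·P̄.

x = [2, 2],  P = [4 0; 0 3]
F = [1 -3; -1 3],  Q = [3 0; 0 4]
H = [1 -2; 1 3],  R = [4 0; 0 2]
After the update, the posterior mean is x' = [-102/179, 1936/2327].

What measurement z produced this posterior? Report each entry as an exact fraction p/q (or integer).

z = [-2, 2]

x̄ = F·x = [-4, 4]
P̄ = F·P·Fᵀ + Q = [34 -31; -31 35]
S = H·P̄·Hᵀ + R = [302 -207; -207 165]
K = P̄·Hᵀ·S⁻¹ = [93/179 158/537; -449/2327 1441/6981]
x' − x̄ = [614/179, -7372/2327] = K·y
y = (KᵀK)⁻¹·Kᵀ·(x' − x̄) = [10, -6]
z = y + H·x̄ = [10, -6] + [-12, 8] = [-2, 2]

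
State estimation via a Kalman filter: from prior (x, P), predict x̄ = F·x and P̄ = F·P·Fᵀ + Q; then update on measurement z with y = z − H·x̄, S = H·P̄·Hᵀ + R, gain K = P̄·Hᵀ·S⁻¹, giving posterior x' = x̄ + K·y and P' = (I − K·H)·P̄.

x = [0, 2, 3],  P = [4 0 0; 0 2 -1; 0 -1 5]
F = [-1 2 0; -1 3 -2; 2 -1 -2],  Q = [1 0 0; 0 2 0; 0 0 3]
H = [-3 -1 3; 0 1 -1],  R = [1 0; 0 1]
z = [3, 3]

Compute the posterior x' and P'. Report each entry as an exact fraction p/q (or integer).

x̄ = F·x = [4, 0, -8]
P̄ = F·P·Fᵀ + Q = [13 20 -8; 20 56 10; -8 10 37]
y = z − H·x̄ = [39, -5]
S = H·P̄·Hᵀ + R = [711 -211; -211 74]
K = P̄·Hᵀ·S⁻¹ = [-234/8093 2395/8093; 3342/8093 14560/8093; 3553/8093 7178/8093]
x' = x̄ + K·y = [11271/8093, 57538/8093, 37933/8093]
P' = (I − K·H)·P̄ = [18727/8093 31566/8093 29171/8093; 31566/8093 70860/8093 56300/8093; 29171/8093 56300/8093 49122/8093]

x' = [11271/8093, 57538/8093, 37933/8093]
P' = [18727/8093 31566/8093 29171/8093; 31566/8093 70860/8093 56300/8093; 29171/8093 56300/8093 49122/8093]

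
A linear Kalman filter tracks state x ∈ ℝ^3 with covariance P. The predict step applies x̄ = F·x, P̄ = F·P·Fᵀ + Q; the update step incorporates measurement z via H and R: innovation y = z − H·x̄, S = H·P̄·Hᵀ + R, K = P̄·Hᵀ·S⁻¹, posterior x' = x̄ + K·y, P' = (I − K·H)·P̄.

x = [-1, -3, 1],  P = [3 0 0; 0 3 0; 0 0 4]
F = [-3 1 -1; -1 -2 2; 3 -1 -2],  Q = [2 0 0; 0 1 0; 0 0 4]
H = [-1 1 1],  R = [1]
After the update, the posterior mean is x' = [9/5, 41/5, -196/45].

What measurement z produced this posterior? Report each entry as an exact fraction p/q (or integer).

z = [2]

x̄ = F·x = [-1, 9, -2]
P̄ = F·P·Fᵀ + Q = [36 -5 -22; -5 32 -19; -22 -19 50]
S = H·P̄·Hᵀ + R = [135]
K = P̄·Hᵀ·S⁻¹ = [-7/15; 2/15; 53/135]
x' − x̄ = [14/5, -4/5, -106/45] = K·y
y = (KᵀK)⁻¹·Kᵀ·(x' − x̄) = [-6]
z = y + H·x̄ = [-6] + [8] = [2]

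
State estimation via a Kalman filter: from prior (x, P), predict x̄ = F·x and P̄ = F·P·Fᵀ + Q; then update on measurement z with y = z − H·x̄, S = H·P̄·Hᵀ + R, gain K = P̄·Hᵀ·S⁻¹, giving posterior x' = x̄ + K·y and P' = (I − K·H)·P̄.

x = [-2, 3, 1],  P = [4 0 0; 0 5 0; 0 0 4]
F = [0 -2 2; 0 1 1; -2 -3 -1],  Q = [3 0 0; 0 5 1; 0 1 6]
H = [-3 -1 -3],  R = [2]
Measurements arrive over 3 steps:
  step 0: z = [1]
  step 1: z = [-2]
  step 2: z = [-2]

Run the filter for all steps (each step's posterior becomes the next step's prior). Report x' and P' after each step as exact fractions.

step 0: x̄ = F·x = [-4, 4, -6]
step 0: P̄ = F·P·Fᵀ + Q = [39 -2 22; -2 14 -18; 22 -18 71]
step 0: y = z − H·x̄ = [-25]
step 0: S = H·P̄·Hᵀ + R = [1282]
step 0: K = P̄·Hᵀ·S⁻¹ = [-181/1282; 23/641; -261/1282]
step 0: x' = x̄ + K·y = [-603/1282, 1989/641, -1167/1282]
step 0: P' = (I − K·H)·P̄ = [17237/1282 2881/641 -19037/1282; 2881/641 7916/641 -5535/641; -19037/1282 -5535/641 22901/1282]
step 1: x̄ = F·x = [-5145/641, 2811/1282, -9561/1282]
step 1: P̄ = F·P·Fᵀ + Q = [123669/641 7069/641 96333/641; 7069/641 23003/1282 1715/1282; 96333/641 1715/1282 168605/1282]
step 1: y = z − H·x̄ = [-29653/641]
step 1: S = H·P̄·Hᵀ + R = [3666080/641]
step 1: K = P̄·Hᵀ·S⁻¹ = [-133415/733216; -35281/3666080; -135691/916520]
step 1: x' = x̄ + K·y = [286675/733216, 9670613/3666080, -558157/916520]
step 1: P' = (I − K·H)·P̄ = [2618219/733216 742729/733216 -694213/183304; 742729/733216 63838799/3666080 -6242431/916520; -694213/183304 -6242431/916520 705292/114565]
step 2: x̄ = F·x = [-11903241/1833040, 1487597/733216, -29645961/3666080]
step 2: P̄ = F·P·Fᵀ + Q = [139097151/916520 -8253891/366608 254082311/1833040; -8253891/366608 10959819/733216 -18039907/733216; 254082311/1833040 -18039907/733216 510687751/3666080]
step 2: y = z − H·x̄ = [-10015719/229130]
step 2: S = H·P̄·Hᵀ + R = [555510968/114565]
step 2: K = P̄·Hᵀ·S⁻¹ = [-24305631/138877742; 28963515/1111021936; -185397349/1111021936]
step 2: x' = x̄ + K·y = [1284911313/1111021936, 988062905/1111021936, -440130735/555510968]
step 2: P' = (I − K·H)·P̄ = [1802731653/555510968 -434673153/1111021936 -3330942223/1111021936; -434673153/1111021936 3236483751/277755484 -3899947525/1111021936; -3330942223/1111021936 -3899947525/1111021936 1188630741/277755484]

step 0: x' = [-603/1282, 1989/641, -1167/1282], P' = [17237/1282 2881/641 -19037/1282; 2881/641 7916/641 -5535/641; -19037/1282 -5535/641 22901/1282]
step 1: x' = [286675/733216, 9670613/3666080, -558157/916520], P' = [2618219/733216 742729/733216 -694213/183304; 742729/733216 63838799/3666080 -6242431/916520; -694213/183304 -6242431/916520 705292/114565]
step 2: x' = [1284911313/1111021936, 988062905/1111021936, -440130735/555510968], P' = [1802731653/555510968 -434673153/1111021936 -3330942223/1111021936; -434673153/1111021936 3236483751/277755484 -3899947525/1111021936; -3330942223/1111021936 -3899947525/1111021936 1188630741/277755484]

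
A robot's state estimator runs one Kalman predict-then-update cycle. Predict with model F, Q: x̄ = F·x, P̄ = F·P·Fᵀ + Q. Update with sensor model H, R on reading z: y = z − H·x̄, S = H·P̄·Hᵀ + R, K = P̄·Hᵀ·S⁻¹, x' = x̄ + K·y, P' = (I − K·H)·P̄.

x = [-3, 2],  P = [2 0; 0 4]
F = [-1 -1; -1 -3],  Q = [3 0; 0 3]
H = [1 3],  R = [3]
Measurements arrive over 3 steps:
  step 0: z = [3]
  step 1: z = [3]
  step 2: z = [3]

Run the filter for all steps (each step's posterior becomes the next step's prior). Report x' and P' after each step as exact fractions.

step 0: x̄ = F·x = [1, -3]
step 0: P̄ = F·P·Fᵀ + Q = [9 14; 14 41]
step 0: y = z − H·x̄ = [11]
step 0: S = H·P̄·Hᵀ + R = [465]
step 0: K = P̄·Hᵀ·S⁻¹ = [17/155; 137/465]
step 0: x' = x̄ + K·y = [342/155, 112/465]
step 0: P' = (I − K·H)·P̄ = [528/155 -159/155; -159/155 296/465]
step 1: x̄ = F·x = [-1138/465, -454/155]
step 1: P̄ = F·P·Fᵀ + Q = [2321/465 188/155; 188/155 927/155]
step 1: y = z − H·x̄ = [6619/465]
step 1: S = H·P̄·Hᵀ + R = [32129/465]
step 1: K = P̄·Hᵀ·S⁻¹ = [4013/32129; 8907/32129]
step 1: x' = x̄ + K·y = [-21507/32129, 32679/32129]
step 1: P' = (I − K·H)·P̄ = [125736/32129 -37899/32129; -37899/32129 21540/32129]
step 2: x̄ = F·x = [-588/1691, -76530/32129]
step 2: P̄ = F·P·Fᵀ + Q = [465/89 2040/1691; 2040/1691 188589/32129]
step 2: y = z − H·x̄ = [337149/32129]
step 2: S = H·P̄·Hᵀ + R = [2194113/32129]
step 2: K = P̄·Hᵀ·S⁻¹ = [94715/731371; 201509/731371]
step 2: x' = x̄ + K·y = [739587/731371, 372459/731371]
step 2: P' = (I − K·H)·P̄ = [2983560/731371 -899805/731371; -899805/731371 501444/731371]

step 0: x' = [342/155, 112/465], P' = [528/155 -159/155; -159/155 296/465]
step 1: x' = [-21507/32129, 32679/32129], P' = [125736/32129 -37899/32129; -37899/32129 21540/32129]
step 2: x' = [739587/731371, 372459/731371], P' = [2983560/731371 -899805/731371; -899805/731371 501444/731371]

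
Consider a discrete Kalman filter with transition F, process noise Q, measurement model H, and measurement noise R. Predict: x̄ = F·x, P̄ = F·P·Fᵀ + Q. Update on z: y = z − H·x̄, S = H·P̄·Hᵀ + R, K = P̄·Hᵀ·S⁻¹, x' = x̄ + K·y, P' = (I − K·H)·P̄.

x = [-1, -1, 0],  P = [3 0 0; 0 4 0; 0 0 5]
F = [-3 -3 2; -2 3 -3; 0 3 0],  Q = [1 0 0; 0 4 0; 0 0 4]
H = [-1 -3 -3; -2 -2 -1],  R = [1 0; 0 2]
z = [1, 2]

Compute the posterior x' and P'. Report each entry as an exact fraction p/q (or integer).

x̄ = F·x = [6, -1, -3]
P̄ = F·P·Fᵀ + Q = [84 -48 -36; -48 97 36; -36 36 40]
y = z − H·x̄ = [-5, 9]
S = H·P̄·Hᵀ + R = [1462 558; 558 382]
K = P̄·Hᵀ·S⁻¹ = [10533/30890 -18297/30890; -5931/24712 -5/24712; -3189/15445 3041/15445]
x' = x̄ + K·y = [-15999/15445, 2449/12356, -3021/15445]
P' = (I − K·H)·P̄ = [83262/15445 -47487/6178 89208/15445; -47487/6178 314613/24712 -31165/3089; 89208/15445 -31165/3089 127152/15445]

x' = [-15999/15445, 2449/12356, -3021/15445]
P' = [83262/15445 -47487/6178 89208/15445; -47487/6178 314613/24712 -31165/3089; 89208/15445 -31165/3089 127152/15445]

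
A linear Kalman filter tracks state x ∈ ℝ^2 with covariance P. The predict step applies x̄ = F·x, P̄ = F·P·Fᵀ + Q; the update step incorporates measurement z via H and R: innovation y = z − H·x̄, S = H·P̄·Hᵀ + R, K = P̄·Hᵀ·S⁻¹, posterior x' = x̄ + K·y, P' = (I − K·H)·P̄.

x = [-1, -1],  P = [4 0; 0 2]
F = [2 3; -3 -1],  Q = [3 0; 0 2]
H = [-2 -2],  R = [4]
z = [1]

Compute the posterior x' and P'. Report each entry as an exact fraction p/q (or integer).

x̄ = F·x = [-5, 4]
P̄ = F·P·Fᵀ + Q = [37 -30; -30 40]
y = z − H·x̄ = [-1]
S = H·P̄·Hᵀ + R = [72]
K = P̄·Hᵀ·S⁻¹ = [-7/36; -5/18]
x' = x̄ + K·y = [-173/36, 77/18]
P' = (I − K·H)·P̄ = [617/18 -305/9; -305/9 310/9]

x' = [-173/36, 77/18]
P' = [617/18 -305/9; -305/9 310/9]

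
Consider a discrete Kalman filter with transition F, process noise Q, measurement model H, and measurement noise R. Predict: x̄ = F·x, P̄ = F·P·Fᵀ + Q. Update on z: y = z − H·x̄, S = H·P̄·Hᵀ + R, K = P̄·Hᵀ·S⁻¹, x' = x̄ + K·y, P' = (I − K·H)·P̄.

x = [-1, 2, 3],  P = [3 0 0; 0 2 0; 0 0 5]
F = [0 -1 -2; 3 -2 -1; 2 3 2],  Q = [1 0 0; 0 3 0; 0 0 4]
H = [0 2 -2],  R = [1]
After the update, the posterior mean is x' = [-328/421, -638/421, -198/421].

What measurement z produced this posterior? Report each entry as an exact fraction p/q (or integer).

x̄ = F·x = [-8, -10, 10]
P̄ = F·P·Fᵀ + Q = [23 14 -26; 14 43 -4; -26 -4 54]
S = H·P̄·Hᵀ + R = [421]
K = P̄·Hᵀ·S⁻¹ = [80/421; 94/421; -116/421]
x' − x̄ = [3040/421, 3572/421, -4408/421] = K·y
y = (KᵀK)⁻¹·Kᵀ·(x' − x̄) = [38]
z = y + H·x̄ = [38] + [-40] = [-2]

z = [-2]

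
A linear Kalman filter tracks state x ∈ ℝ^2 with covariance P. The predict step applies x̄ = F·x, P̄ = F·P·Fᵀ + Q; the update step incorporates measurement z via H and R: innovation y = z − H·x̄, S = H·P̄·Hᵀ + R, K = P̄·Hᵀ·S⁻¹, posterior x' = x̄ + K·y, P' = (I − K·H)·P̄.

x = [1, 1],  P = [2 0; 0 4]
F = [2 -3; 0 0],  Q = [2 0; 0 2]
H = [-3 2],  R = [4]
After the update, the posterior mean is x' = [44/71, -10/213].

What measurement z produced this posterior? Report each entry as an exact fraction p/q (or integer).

x̄ = F·x = [-1, 0]
P̄ = F·P·Fᵀ + Q = [46 0; 0 2]
S = H·P̄·Hᵀ + R = [426]
K = P̄·Hᵀ·S⁻¹ = [-23/71; 2/213]
x' − x̄ = [115/71, -10/213] = K·y
y = (KᵀK)⁻¹·Kᵀ·(x' − x̄) = [-5]
z = y + H·x̄ = [-5] + [3] = [-2]

z = [-2]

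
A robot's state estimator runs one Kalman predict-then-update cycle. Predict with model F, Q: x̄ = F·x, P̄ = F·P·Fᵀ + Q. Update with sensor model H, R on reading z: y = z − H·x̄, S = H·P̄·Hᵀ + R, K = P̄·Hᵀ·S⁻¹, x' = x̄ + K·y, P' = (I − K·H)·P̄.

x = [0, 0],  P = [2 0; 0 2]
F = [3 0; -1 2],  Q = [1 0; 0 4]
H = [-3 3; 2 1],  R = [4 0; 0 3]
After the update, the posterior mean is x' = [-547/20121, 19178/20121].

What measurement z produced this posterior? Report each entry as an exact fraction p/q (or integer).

x̄ = F·x = [0, 0]
P̄ = F·P·Fᵀ + Q = [19 -6; -6 14]
S = H·P̄·Hᵀ + R = [409 -90; -90 69]
K = P̄·Hᵀ·S⁻¹ = [-765/6707 6338/20121; 1440/6707 6218/20121]
x' − x̄ = [-547/20121, 19178/20121] = K·y
y = (KᵀK)⁻¹·Kᵀ·(x' − x̄) = [3, 1]
z = y + H·x̄ = [3, 1] + [0, 0] = [3, 1]

z = [3, 1]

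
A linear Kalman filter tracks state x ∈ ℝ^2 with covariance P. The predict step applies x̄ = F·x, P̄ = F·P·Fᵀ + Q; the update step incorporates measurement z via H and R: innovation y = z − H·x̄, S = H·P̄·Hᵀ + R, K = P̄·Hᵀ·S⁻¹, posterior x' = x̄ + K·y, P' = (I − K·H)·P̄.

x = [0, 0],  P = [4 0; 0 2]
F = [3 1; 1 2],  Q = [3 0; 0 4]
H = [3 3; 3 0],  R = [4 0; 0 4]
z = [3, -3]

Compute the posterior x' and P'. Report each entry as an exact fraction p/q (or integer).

x̄ = F·x = [0, 0]
P̄ = F·P·Fᵀ + Q = [41 16; 16 16]
y = z − H·x̄ = [3, -3]
S = H·P̄·Hᵀ + R = [805 513; 513 373]
K = P̄·Hᵀ·S⁻¹ = [171/9274 2823/9274; 1398/4637 -1326/4637]
x' = x̄ + K·y = [-3978/4637, 8172/4637]
P' = (I − K·H)·P̄ = [1882/4637 -1768/4637; -1768/4637 3632/4637]

x' = [-3978/4637, 8172/4637]
P' = [1882/4637 -1768/4637; -1768/4637 3632/4637]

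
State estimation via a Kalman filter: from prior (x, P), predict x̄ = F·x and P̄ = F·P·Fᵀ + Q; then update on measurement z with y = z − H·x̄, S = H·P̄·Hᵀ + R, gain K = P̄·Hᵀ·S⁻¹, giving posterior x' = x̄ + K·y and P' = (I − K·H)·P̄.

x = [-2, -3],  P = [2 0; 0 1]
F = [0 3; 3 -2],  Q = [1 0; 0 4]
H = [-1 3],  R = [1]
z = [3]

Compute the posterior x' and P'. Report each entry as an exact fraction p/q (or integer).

x' = [-2361/281, -504/281]
P' = [2026/281 666/281; 666/281 250/281]

x̄ = F·x = [-9, 0]
P̄ = F·P·Fᵀ + Q = [10 -6; -6 26]
y = z − H·x̄ = [-6]
S = H·P̄·Hᵀ + R = [281]
K = P̄·Hᵀ·S⁻¹ = [-28/281; 84/281]
x' = x̄ + K·y = [-2361/281, -504/281]
P' = (I − K·H)·P̄ = [2026/281 666/281; 666/281 250/281]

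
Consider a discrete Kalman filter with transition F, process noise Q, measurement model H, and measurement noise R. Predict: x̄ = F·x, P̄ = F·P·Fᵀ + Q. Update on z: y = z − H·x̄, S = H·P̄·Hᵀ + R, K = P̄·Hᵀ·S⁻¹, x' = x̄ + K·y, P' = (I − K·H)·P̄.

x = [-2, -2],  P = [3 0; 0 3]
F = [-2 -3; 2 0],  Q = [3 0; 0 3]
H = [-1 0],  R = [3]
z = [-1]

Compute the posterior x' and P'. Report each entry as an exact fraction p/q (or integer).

x' = [8/5, -8/5]
P' = [14/5 -4/5; -4/5 59/5]

x̄ = F·x = [10, -4]
P̄ = F·P·Fᵀ + Q = [42 -12; -12 15]
y = z − H·x̄ = [9]
S = H·P̄·Hᵀ + R = [45]
K = P̄·Hᵀ·S⁻¹ = [-14/15; 4/15]
x' = x̄ + K·y = [8/5, -8/5]
P' = (I − K·H)·P̄ = [14/5 -4/5; -4/5 59/5]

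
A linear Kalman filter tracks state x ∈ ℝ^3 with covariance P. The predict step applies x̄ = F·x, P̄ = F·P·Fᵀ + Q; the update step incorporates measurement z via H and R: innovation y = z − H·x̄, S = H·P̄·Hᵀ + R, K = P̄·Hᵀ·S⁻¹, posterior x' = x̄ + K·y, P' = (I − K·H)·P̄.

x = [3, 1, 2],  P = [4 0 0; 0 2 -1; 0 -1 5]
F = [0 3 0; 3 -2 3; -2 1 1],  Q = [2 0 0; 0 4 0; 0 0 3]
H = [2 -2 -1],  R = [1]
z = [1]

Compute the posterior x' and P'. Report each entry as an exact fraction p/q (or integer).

x' = [3297/625, 3841/625, -339/125]
P' = [6259/625 5677/625 217/125; 5677/625 8981/625 -1274/125; 217/125 -1274/125 596/25]

x̄ = F·x = [3, 13, -3]
P̄ = F·P·Fᵀ + Q = [20 -21 3; -21 105 -14; 3 -14 24]
y = z − H·x̄ = [18]
S = H·P̄·Hᵀ + R = [625]
K = P̄·Hᵀ·S⁻¹ = [79/625; -238/625; 2/125]
x' = x̄ + K·y = [3297/625, 3841/625, -339/125]
P' = (I − K·H)·P̄ = [6259/625 5677/625 217/125; 5677/625 8981/625 -1274/125; 217/125 -1274/125 596/25]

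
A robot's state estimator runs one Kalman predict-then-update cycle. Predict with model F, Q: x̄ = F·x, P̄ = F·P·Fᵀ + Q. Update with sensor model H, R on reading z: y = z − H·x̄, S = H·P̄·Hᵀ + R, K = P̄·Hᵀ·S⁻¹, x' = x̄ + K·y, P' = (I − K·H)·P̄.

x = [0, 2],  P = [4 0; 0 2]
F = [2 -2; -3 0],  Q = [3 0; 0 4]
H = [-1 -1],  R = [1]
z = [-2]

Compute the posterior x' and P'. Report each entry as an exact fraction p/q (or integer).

x' = [-31/10, 24/5]
P' = [531/20 -132/5; -132/5 136/5]

x̄ = F·x = [-4, 0]
P̄ = F·P·Fᵀ + Q = [27 -24; -24 40]
y = z − H·x̄ = [-6]
S = H·P̄·Hᵀ + R = [20]
K = P̄·Hᵀ·S⁻¹ = [-3/20; -4/5]
x' = x̄ + K·y = [-31/10, 24/5]
P' = (I − K·H)·P̄ = [531/20 -132/5; -132/5 136/5]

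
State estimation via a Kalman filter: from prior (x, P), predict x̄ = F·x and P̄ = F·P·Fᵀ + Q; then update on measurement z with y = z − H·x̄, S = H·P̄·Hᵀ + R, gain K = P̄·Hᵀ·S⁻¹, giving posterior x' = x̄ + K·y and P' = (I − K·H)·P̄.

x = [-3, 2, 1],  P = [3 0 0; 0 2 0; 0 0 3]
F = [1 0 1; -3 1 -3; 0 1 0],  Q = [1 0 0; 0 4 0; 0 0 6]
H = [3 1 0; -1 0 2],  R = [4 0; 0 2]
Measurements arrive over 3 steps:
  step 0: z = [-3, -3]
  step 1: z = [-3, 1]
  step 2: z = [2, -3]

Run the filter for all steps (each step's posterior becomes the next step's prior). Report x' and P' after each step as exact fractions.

step 0: x' = [-491/389, 698/389, -746/389], P' = [2052/389 -5896/389 958/389; -5896/389 18136/389 -2742/389; 958/389 -2742/389 630/389]
step 1: x' = [-10263/4504, 6143843/1427768, -946277/1427768], P' = [5231/2252 -15199/2252 2161/2252; -15199/2252 16351203/713884 -1933069/713884; 2161/2252 -1933069/713884 621235/713884]
step 2: x' = [-456704870/884066579, 2768683458/884066579, -1444956232/884066579], P' = [5619242734/2652199737 -5367151446/884066579 779205942/884066579; -5367151446/884066579 18266333062/884066579 -2161822974/884066579; 779205942/884066579 -2161822974/884066579 743473260/884066579]

step 0: x̄ = F·x = [-2, 8, 2]
step 0: P̄ = F·P·Fᵀ + Q = [7 -18 0; -18 60 2; 0 2 8]
step 0: y = z − H·x̄ = [-5, -9]
step 0: S = H·P̄·Hᵀ + R = [19 1; 1 41]
step 0: K = P̄·Hᵀ·S⁻¹ = [65/389 -68/389; 112/389 206/389; 33/389 151/389]
step 0: x' = x̄ + K·y = [-491/389, 698/389, -746/389]
step 0: P' = (I − K·H)·P̄ = [2052/389 -5896/389 958/389; -5896/389 18136/389 -2742/389; 958/389 -2742/389 630/389]
step 1: x̄ = F·x = [-1237/389, 4409/389, 698/389]
step 1: P̄ = F·P·Fᵀ + Q = [4987/389 -22432/389 -8638/389; -22432/389 112902/389 44050/389; -8638/389 44050/389 20470/389]
step 1: y = z − H·x̄ = [-1865/389, -2244/389]
step 1: S = H·P̄·Hᵀ + R = [24749/389 43743/389; 43743/389 122197/389]
step 1: K = P̄·Hᵀ·S⁻¹ = [247/4504 -909/4504; 948477/1427768 951945/1427768; 61021/1427768 557433/1427768]
step 1: x' = x̄ + K·y = [-10263/4504, 6143843/1427768, -946277/1427768]
step 1: P' = (I − K·H)·P̄ = [5231/2252 -15199/2252 2161/2252; -15199/2252 16351203/713884 -1933069/713884; 2161/2252 -1933069/713884 621235/713884]
step 2: x̄ = F·x = [-524956/178471, 18742787/1427768, 6143843/1427768]
step 2: P̄ = F·P·Fᵀ + Q = [1090855/178471 -4424940/178471 -1687788/178471; -4424940/178471 92559475/713884 36604659/713884; -1687788/178471 36604659/713884 20634507/713884]
step 2: y = z − H·x̄ = [-3288307/1427768, -10385319/713884]
step 2: S = H·P̄·Hᵀ + R = [28487231/713884 18655953/356942; 18655953/356942 28833456/178471]
step 2: K = P̄·Hᵀ·S⁻¹ = [63022822/884066579 -472003541/2652199737; 541219681/884066579 521752749/884066579; 43948713/884066579 353870289/884066579]
step 2: x' = x̄ + K·y = [-456704870/884066579, 2768683458/884066579, -1444956232/884066579]
step 2: P' = (I − K·H)·P̄ = [5619242734/2652199737 -5367151446/884066579 779205942/884066579; -5367151446/884066579 18266333062/884066579 -2161822974/884066579; 779205942/884066579 -2161822974/884066579 743473260/884066579]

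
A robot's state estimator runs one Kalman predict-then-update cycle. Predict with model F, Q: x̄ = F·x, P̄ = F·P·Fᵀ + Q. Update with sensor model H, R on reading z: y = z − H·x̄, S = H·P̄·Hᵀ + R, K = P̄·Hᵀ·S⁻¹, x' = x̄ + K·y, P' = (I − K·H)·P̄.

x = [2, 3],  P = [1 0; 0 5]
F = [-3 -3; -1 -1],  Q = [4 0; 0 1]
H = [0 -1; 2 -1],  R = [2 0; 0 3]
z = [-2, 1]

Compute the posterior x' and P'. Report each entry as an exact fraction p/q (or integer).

x' = [551/689, 506/689]
P' = [758/689 436/689; 436/689 698/689]

x̄ = F·x = [-15, -5]
P̄ = F·P·Fᵀ + Q = [58 18; 18 7]
y = z − H·x̄ = [-7, 26]
S = H·P̄·Hᵀ + R = [9 -29; -29 170]
K = P̄·Hᵀ·S⁻¹ = [-218/689 360/689; -349/689 58/689]
x' = x̄ + K·y = [551/689, 506/689]
P' = (I − K·H)·P̄ = [758/689 436/689; 436/689 698/689]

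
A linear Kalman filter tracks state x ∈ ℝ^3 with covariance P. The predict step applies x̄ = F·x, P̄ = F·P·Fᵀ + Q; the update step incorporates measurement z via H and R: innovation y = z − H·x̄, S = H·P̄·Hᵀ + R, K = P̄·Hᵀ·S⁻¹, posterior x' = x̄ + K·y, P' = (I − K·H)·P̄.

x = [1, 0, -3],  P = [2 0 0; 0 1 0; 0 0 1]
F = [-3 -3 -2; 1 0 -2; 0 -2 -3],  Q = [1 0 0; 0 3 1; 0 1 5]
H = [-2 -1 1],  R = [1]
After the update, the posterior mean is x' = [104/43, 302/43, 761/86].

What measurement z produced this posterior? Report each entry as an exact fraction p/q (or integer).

z = [-3]

x̄ = F·x = [3, 7, 9]
P̄ = F·P·Fᵀ + Q = [32 -2 12; -2 9 7; 12 7 18]
S = H·P̄·Hᵀ + R = [86]
K = P̄·Hᵀ·S⁻¹ = [-25/43; 1/43; -13/86]
x' − x̄ = [-25/43, 1/43, -13/86] = K·y
y = (KᵀK)⁻¹·Kᵀ·(x' − x̄) = [1]
z = y + H·x̄ = [1] + [-4] = [-3]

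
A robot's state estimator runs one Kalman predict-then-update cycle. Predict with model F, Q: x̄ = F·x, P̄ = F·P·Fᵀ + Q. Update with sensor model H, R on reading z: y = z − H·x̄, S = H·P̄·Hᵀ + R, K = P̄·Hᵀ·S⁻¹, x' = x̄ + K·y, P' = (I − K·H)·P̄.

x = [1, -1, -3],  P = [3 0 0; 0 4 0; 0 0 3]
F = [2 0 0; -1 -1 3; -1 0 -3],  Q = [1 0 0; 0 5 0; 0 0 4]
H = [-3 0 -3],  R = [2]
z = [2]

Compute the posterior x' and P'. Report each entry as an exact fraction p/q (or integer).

x̄ = F·x = [2, -9, 8]
P̄ = F·P·Fᵀ + Q = [13 -6 -6; -6 39 -24; -6 -24 34]
y = z − H·x̄ = [32]
S = H·P̄·Hᵀ + R = [317]
K = P̄·Hᵀ·S⁻¹ = [-21/317; 90/317; -84/317]
x' = x̄ + K·y = [-38/317, 27/317, -152/317]
P' = (I − K·H)·P̄ = [3680/317 -12/317 -3666/317; -12/317 4263/317 -48/317; -3666/317 -48/317 3722/317]

x' = [-38/317, 27/317, -152/317]
P' = [3680/317 -12/317 -3666/317; -12/317 4263/317 -48/317; -3666/317 -48/317 3722/317]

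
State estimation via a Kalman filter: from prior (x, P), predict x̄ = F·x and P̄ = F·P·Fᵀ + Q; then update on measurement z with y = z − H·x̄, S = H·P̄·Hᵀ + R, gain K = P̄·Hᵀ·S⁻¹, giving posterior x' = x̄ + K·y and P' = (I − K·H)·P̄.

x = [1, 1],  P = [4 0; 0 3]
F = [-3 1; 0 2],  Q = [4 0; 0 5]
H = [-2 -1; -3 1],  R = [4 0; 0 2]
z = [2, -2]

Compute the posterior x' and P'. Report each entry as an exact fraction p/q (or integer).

x' = [1108/19281, -30898/19281]
P' = [4514/19281 5608/19281; 5608/19281 30716/19281]

x̄ = F·x = [-2, 2]
P̄ = F·P·Fᵀ + Q = [43 6; 6 17]
y = z − H·x̄ = [0, -10]
S = H·P̄·Hᵀ + R = [217 247; 247 370]
K = P̄·Hᵀ·S⁻¹ = [-3659/19281 -3967/19281; -10483/19281 6946/19281]
x' = x̄ + K·y = [1108/19281, -30898/19281]
P' = (I − K·H)·P̄ = [4514/19281 5608/19281; 5608/19281 30716/19281]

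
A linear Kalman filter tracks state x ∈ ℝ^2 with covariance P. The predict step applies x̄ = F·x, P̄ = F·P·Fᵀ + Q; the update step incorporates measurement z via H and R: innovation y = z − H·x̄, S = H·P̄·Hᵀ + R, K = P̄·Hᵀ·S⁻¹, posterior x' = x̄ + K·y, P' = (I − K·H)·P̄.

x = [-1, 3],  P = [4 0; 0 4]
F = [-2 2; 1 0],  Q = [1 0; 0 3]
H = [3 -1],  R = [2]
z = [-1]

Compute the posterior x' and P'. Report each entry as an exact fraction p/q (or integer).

x' = [25/177, 226/177]
P' = [233/354 485/354; 485/354 1517/354]

x̄ = F·x = [8, -1]
P̄ = F·P·Fᵀ + Q = [33 -8; -8 7]
y = z − H·x̄ = [-26]
S = H·P̄·Hᵀ + R = [354]
K = P̄·Hᵀ·S⁻¹ = [107/354; -31/354]
x' = x̄ + K·y = [25/177, 226/177]
P' = (I − K·H)·P̄ = [233/354 485/354; 485/354 1517/354]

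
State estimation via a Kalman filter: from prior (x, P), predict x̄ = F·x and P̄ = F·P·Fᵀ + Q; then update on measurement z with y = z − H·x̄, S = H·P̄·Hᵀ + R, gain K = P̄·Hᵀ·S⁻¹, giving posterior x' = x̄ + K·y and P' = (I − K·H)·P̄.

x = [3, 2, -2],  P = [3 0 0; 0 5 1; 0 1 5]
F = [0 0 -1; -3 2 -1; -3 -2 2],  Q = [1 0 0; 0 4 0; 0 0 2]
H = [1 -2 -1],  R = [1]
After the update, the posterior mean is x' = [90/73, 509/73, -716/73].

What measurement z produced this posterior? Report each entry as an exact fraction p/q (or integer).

x̄ = F·x = [2, -3, -17]
P̄ = F·P·Fᵀ + Q = [6 3 -8; 3 52 3; -8 3 61]
S = H·P̄·Hᵀ + R = [292]
K = P̄·Hᵀ·S⁻¹ = [2/73; -26/73; -75/292]
x' − x̄ = [-56/73, 728/73, 525/73] = K·y
y = (KᵀK)⁻¹·Kᵀ·(x' − x̄) = [-28]
z = y + H·x̄ = [-28] + [25] = [-3]

z = [-3]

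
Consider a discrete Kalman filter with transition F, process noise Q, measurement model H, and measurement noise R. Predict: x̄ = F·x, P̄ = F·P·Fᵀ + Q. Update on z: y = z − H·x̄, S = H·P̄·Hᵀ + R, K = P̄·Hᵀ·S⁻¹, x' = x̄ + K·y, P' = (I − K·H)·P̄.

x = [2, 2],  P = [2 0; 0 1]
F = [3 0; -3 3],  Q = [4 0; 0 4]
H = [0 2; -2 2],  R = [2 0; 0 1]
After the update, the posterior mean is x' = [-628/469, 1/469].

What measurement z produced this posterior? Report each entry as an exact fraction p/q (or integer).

z = [-1, 3]

x̄ = F·x = [6, 0]
P̄ = F·P·Fᵀ + Q = [22 -18; -18 31]
S = H·P̄·Hᵀ + R = [126 196; 196 357]
K = P̄·Hᵀ·S⁻¹ = [202/469 -216/469; 209/469 2/67]
x' − x̄ = [-3442/469, 1/469] = K·y
y = (KᵀK)⁻¹·Kᵀ·(x' − x̄) = [-1, 15]
z = y + H·x̄ = [-1, 15] + [0, -12] = [-1, 3]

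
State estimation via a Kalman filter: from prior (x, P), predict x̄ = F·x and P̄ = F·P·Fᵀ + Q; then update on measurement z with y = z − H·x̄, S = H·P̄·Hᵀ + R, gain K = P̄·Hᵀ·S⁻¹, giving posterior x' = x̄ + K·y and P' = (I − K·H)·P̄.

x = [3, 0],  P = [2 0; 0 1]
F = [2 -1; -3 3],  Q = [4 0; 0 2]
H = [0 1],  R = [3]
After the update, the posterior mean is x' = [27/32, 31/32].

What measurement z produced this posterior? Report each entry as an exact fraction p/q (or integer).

z = [2]

x̄ = F·x = [6, -9]
P̄ = F·P·Fᵀ + Q = [13 -15; -15 29]
S = H·P̄·Hᵀ + R = [32]
K = P̄·Hᵀ·S⁻¹ = [-15/32; 29/32]
x' − x̄ = [-165/32, 319/32] = K·y
y = (KᵀK)⁻¹·Kᵀ·(x' − x̄) = [11]
z = y + H·x̄ = [11] + [-9] = [2]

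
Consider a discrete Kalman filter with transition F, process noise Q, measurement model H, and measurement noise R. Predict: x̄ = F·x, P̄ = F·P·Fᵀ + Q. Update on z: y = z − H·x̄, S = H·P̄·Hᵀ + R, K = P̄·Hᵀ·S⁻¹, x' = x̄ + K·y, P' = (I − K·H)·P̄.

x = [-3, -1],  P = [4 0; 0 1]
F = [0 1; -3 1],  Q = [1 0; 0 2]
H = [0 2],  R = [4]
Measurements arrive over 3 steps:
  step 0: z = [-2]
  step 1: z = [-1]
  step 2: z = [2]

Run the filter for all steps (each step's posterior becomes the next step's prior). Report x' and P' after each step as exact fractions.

step 0: x̄ = F·x = [-1, 8]
step 0: P̄ = F·P·Fᵀ + Q = [2 1; 1 39]
step 0: y = z − H·x̄ = [-18]
step 0: S = H·P̄·Hᵀ + R = [160]
step 0: K = P̄·Hᵀ·S⁻¹ = [1/80; 39/80]
step 0: x' = x̄ + K·y = [-49/40, -31/40]
step 0: P' = (I − K·H)·P̄ = [79/40 1/40; 1/40 39/40]
step 1: x̄ = F·x = [-31/40, 29/10]
step 1: P̄ = F·P·Fᵀ + Q = [79/40 9/10; 9/10 103/5]
step 1: y = z − H·x̄ = [-34/5]
step 1: S = H·P̄·Hᵀ + R = [432/5]
step 1: K = P̄·Hᵀ·S⁻¹ = [1/48; 103/216]
step 1: x' = x̄ + K·y = [-11/12, -37/108]
step 1: P' = (I − K·H)·P̄ = [31/16 1/24; 1/24 103/108]
step 2: x̄ = F·x = [-37/108, 65/27]
step 2: P̄ = F·P·Fᵀ + Q = [211/108 179/216; 179/216 8701/432]
step 2: y = z − H·x̄ = [-76/27]
step 2: S = H·P̄·Hᵀ + R = [9133/108]
step 2: K = P̄·Hᵀ·S⁻¹ = [179/9133; 8701/18266]
step 2: x' = x̄ + K·y = [-14531/36532, 9741/9133]
step 2: P' = (I − K·H)·P̄ = [35093/18266 358/9133; 358/9133 8701/9133]

step 0: x' = [-49/40, -31/40], P' = [79/40 1/40; 1/40 39/40]
step 1: x' = [-11/12, -37/108], P' = [31/16 1/24; 1/24 103/108]
step 2: x' = [-14531/36532, 9741/9133], P' = [35093/18266 358/9133; 358/9133 8701/9133]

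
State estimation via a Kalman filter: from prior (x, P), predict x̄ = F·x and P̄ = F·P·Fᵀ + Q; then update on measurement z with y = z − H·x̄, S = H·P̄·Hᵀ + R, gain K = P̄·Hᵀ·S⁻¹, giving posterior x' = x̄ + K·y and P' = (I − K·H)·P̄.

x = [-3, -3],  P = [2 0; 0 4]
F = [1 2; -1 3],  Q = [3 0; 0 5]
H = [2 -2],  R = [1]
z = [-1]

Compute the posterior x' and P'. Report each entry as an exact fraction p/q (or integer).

x̄ = F·x = [-9, -6]
P̄ = F·P·Fᵀ + Q = [21 22; 22 43]
y = z − H·x̄ = [5]
S = H·P̄·Hᵀ + R = [81]
K = P̄·Hᵀ·S⁻¹ = [-2/81; -14/27]
x' = x̄ + K·y = [-739/81, -232/27]
P' = (I − K·H)·P̄ = [1697/81 566/27; 566/27 191/9]

x' = [-739/81, -232/27]
P' = [1697/81 566/27; 566/27 191/9]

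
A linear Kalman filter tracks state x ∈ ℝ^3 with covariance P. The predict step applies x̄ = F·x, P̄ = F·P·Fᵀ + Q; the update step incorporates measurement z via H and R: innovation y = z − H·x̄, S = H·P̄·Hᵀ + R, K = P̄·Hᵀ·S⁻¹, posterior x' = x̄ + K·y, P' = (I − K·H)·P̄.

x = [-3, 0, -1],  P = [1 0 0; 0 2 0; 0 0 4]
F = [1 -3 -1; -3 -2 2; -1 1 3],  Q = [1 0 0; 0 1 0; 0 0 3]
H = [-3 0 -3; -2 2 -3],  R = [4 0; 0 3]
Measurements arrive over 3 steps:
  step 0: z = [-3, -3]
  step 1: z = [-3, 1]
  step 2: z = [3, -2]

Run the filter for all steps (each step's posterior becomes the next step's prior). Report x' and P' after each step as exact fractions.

step 0: x' = [-100003/17207, 58898/17207, 118602/17207], P' = [328577/17207 -152896/17207 -325193/17207; -152896/17207 99326/17207 162220/17207; -325193/17207 162220/17207 329277/17207]
step 1: x' = [-3638781849/331728217, 2524766195/331728217, 4002569682/331728217], P' = [29576560187/331728217 -15427439086/331728217 -29820614667/331728217; -15427439086/331728217 8604659000/331728217 15768732702/331728217; -29820614667/331728217 15768732702/331728217 30209224479/331728217]
step 2: x' = [-301671816833838/22973556170687, 95101211296357/22973556170687, 279748994847967/22973556170687], P' = [2716556932556021/22973556170687 -1419766758780094/22973556170687 -2740061771566389/22973556170687; -1419766758780094/22973556170687 780606705502316/22973556170687 1446862147159014/22973556170687; -2740061771566389/22973556170687 1446862147159014/22973556170687 2773638009903153/22973556170687]

step 0: x̄ = F·x = [-2, 7, 0]
step 0: P̄ = F·P·Fᵀ + Q = [24 1 -19; 1 34 23; -19 23 42]
step 0: y = z − H·x̄ = [-9, -21]
step 0: S = H·P̄·Hᵀ + R = [256 93; 93 101]
step 0: K = P̄·Hᵀ·S⁻¹ = [-2538/17207 4211/17207; -6993/17207 5928/17207; -3063/17207 -4335/17207]
step 0: x' = x̄ + K·y = [-100003/17207, 58898/17207, 118602/17207]
step 0: P' = (I − K·H)·P̄ = [328577/17207 -152896/17207 -325193/17207; -152896/17207 99326/17207 162220/17207; -325193/17207 162220/17207 329277/17207]
step 1: x̄ = F·x = [-395299/17207, 419417/17207, 514707/17207]
step 1: P̄ = F·P·Fᵀ + Q = [4110077/17207 -4393446/17207 -5148942/17207; -4393446/17207 5458616/17207 5843880/17207; -5148942/17207 5843880/17207 6673287/17207]
step 1: y = z − H·x̄ = [306603/17207, -68104/17207]
step 1: S = H·P̄·Hᵀ + R = [4438148/17207 -1216689/17207; -1216689/17207 1619680/17207]
step 1: K = P̄·Hᵀ·S⁻¹ = [183040860/331728217 -182051515/331728217; -255970212/331728217 252666022/331728217; -291457359/331728217 183673767/331728217]
step 1: x' = x̄ + K·y = [-3638781849/331728217, 2524766195/331728217, 4002569682/331728217]
step 1: P' = (I − K·H)·P̄ = [29576560187/331728217 -15427439086/331728217 -29820614667/331728217; -15427439086/331728217 8604659000/331728217 15768732702/331728217; -29820614667/331728217 15768732702/331728217 30209224479/331728217]
step 2: x̄ = F·x = [-15215650116/331728217, 13871952521/331728217, 18171257090/331728217]
step 2: P̄ = F·P·Fᵀ + Q = [384377703945/331728217 -417690253264/331728217 -484697752656/331728217; -417690253264/331728217 468344549172/331728217 533154979050/331728217; -484697752656/331728217 533154979050/331728217 615450386535/331728217]
step 2: y = z − H·x̄ = [9862005573/331728217, -4324890438/331728217]
step 2: S = H·P̄·Hᵀ + R = [275220179380/331728217 -117934942071/331728217; -117934942071/331728217 78226921574/331728217]
step 2: K = P̄·Hᵀ·S⁻¹ = [17628629257776/22973556170687 -17487355991021/22973556170687; -20321541284190/22973556170687 20053495695926/22973556170687; -25182178752573/22973556170687 17644602580449/22973556170687]
step 2: x' = x̄ + K·y = [-301671816833838/22973556170687, 95101211296357/22973556170687, 279748994847967/22973556170687]
step 2: P' = (I − K·H)·P̄ = [2716556932556021/22973556170687 -1419766758780094/22973556170687 -2740061771566389/22973556170687; -1419766758780094/22973556170687 780606705502316/22973556170687 1446862147159014/22973556170687; -2740061771566389/22973556170687 1446862147159014/22973556170687 2773638009903153/22973556170687]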